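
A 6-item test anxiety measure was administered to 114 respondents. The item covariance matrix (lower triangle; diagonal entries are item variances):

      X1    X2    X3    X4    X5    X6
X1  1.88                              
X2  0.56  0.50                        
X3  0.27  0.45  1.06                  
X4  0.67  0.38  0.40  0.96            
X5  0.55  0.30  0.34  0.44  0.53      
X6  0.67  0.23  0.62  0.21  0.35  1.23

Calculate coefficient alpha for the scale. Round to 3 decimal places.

sum of item variances = 1.88 + 0.50 + 1.06 + 0.96 + 0.53 + 1.23 = 6.16
Sum of off-diagonal covariances = 6.44
total variance = 6.16 + 2 × 6.44 = 19.04
α = (k/(k−1))·(1 − sum of item variances/total variance) = (6/5)·(1 − 6.16/19.04) = 0.812

α = 0.812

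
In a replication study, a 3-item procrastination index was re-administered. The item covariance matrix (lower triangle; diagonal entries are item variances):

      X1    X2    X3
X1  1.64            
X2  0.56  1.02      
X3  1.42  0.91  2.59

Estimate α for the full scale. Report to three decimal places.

Σσ²ᵢ = 1.64 + 1.02 + 2.59 = 5.25
Sum of the distinct covariances = 2.89
σ²_T = 5.25 + 2 × 2.89 = 11.03
α = (k/(k−1))·(1 − Σσ²ᵢ/σ²_T) = (3/2)·(1 − 5.25/11.03) = 0.786

α = 0.786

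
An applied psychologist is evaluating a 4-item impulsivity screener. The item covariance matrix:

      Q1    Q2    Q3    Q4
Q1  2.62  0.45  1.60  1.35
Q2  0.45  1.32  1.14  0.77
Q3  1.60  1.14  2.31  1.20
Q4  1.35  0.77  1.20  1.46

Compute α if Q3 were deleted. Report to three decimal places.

α = 0.731

Remaining items: Q1, Q2, Q4 (k = 3).
ΣVar(i) = 2.62 + 1.32 + 1.46 = 5.40
total variance = 5.40 + 2 × 2.57 = 10.54
α (item deleted) = (3/2)·(1 − 5.40/10.54) = 0.731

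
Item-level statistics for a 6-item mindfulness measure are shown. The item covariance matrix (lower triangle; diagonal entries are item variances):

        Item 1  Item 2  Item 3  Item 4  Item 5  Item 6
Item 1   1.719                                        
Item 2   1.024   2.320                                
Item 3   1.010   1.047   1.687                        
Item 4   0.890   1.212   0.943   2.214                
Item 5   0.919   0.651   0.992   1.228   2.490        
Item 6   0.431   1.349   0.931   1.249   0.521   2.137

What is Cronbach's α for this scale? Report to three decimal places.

sum of item variances = 1.719 + 2.320 + 1.687 + 2.214 + 2.490 + 2.137 = 12.567
Sum of off-diagonal covariances = 14.397
Var(T) = 12.567 + 2 × 14.397 = 41.361
α = (k/(k−1))·(1 − sum of item variances/Var(T)) = (6/5)·(1 − 12.567/41.361) = 0.835

Cronbach's α = 0.835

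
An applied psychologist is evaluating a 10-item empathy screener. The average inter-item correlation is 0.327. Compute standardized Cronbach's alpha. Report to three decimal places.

Standardized α = k·r̄ / (1 + (k−1)·r̄) = 10 × 0.327 / (1 + 9 × 0.327)
  = 3.2700 / 3.9430 = 0.829

α = 0.829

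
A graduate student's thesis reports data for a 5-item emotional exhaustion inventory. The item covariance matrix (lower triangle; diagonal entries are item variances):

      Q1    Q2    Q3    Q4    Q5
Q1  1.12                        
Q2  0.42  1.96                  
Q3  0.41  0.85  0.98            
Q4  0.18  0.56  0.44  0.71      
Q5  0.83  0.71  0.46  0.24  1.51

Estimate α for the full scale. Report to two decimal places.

α = 0.77

Σσᵢ² = 1.12 + 1.96 + 0.98 + 0.71 + 1.51 = 6.28
Sum of the distinct covariances = 5.10
total variance = 6.28 + 2 × 5.10 = 16.48
α = (k/(k−1))·(1 − Σσᵢ²/total variance) = (5/4)·(1 − 6.28/16.48) = 0.77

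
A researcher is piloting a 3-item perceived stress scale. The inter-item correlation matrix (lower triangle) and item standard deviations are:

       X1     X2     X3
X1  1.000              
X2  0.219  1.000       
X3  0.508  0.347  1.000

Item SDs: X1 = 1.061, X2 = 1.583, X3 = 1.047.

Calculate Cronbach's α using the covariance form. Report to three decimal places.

α = 0.584

Σσ²ᵢ = 1.061² + 1.583² + 1.047² = 4.7278
Covariances σ_ij = r_ij · s_i · s_j:
  σ(X1,X2) = 0.219 × 1.061 × 1.583 = 0.3678
  σ(X1,X3) = 0.508 × 1.061 × 1.047 = 0.5643
  σ(X2,X3) = 0.347 × 1.583 × 1.047 = 0.5751
σ²_T = Σσ²ᵢ + 2·Σσ_ij = 4.7278 + 2 × 1.5072 = 7.7422
α = (3/2)·(1 − 4.7278/7.7422) = 0.584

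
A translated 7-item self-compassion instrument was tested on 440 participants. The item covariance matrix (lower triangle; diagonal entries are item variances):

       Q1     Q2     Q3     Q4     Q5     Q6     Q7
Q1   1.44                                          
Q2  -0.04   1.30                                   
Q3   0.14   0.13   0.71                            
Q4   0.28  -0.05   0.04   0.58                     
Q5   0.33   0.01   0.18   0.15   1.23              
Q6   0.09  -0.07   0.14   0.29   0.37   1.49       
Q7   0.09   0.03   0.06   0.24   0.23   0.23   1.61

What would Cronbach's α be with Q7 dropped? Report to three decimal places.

Cronbach's α = 0.445

Remaining items: Q1, Q2, Q3, Q4, Q5, Q6 (k = 6).
Σσ²ᵢ = 1.44 + 1.30 + 0.71 + 0.58 + 1.23 + 1.49 = 6.75
σ²_total = 6.75 + 2 × 1.99 = 10.73
α (item deleted) = (6/5)·(1 − 6.75/10.73) = 0.445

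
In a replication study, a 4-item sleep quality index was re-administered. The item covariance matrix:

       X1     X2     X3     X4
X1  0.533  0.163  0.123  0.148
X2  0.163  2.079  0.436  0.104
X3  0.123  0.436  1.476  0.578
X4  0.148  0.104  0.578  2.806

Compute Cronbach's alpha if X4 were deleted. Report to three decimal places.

Remaining items: X1, X2, X3 (k = 3).
ΣVar(i) = 0.533 + 2.079 + 1.476 = 4.088
Var(T) = 4.088 + 2 × 0.722 = 5.532
α (item deleted) = (3/2)·(1 − 4.088/5.532) = 0.392

Cronbach's alpha = 0.392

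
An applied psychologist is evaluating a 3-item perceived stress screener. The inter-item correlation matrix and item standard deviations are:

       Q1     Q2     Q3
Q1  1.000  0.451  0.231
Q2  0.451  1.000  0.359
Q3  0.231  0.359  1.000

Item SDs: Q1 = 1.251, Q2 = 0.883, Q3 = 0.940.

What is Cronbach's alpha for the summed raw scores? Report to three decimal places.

Cronbach's alpha = 0.597

Σσ²ᵢ = 1.251² + 0.883² + 0.940² = 3.2283
Covariances σ_ij = r_ij · s_i · s_j:
  σ(Q1,Q2) = 0.451 × 1.251 × 0.883 = 0.4982
  σ(Q1,Q3) = 0.231 × 1.251 × 0.940 = 0.2716
  σ(Q2,Q3) = 0.359 × 0.883 × 0.940 = 0.2980
σ²_T = Σσ²ᵢ + 2·Σσ_ij = 3.2283 + 2 × 1.0678 = 5.3639
α = (3/2)·(1 − 3.2283/5.3639) = 0.597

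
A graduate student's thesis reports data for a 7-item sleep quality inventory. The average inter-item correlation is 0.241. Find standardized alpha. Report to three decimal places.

α = 0.690

Standardized α = k·r̄ / (1 + (k−1)·r̄) = 7 × 0.241 / (1 + 6 × 0.241)
  = 1.6870 / 2.4460 = 0.690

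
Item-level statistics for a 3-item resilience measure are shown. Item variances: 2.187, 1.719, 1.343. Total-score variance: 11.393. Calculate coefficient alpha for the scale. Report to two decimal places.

Σσ²ᵢ = 2.187 + 1.719 + 1.343 = 5.249
α = (k/(k−1))·(1 − Σσ²ᵢ/total variance) = (3/2)·(1 − 5.249/11.393) = 0.81

α = 0.81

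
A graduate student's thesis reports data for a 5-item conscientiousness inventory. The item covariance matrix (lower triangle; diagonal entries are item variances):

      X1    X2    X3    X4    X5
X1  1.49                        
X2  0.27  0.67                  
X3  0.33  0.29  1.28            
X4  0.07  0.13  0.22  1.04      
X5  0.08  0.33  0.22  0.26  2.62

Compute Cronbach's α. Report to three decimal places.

α = 0.478

sum of item variances = 1.49 + 0.67 + 1.28 + 1.04 + 2.62 = 7.10
Sum of off-diagonal covariances = 2.20
σ²_T = 7.10 + 2 × 2.20 = 11.50
α = (k/(k−1))·(1 − sum of item variances/σ²_T) = (5/4)·(1 − 7.10/11.50) = 0.478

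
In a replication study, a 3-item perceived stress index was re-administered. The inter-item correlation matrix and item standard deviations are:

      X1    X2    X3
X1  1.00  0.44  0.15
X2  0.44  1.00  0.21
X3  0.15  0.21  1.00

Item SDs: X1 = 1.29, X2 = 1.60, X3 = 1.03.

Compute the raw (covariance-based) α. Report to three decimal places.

Σσ²ᵢ = 1.29² + 1.60² + 1.03² = 5.2850
Covariances σ_ij = r_ij · s_i · s_j:
  σ(X1,X2) = 0.44 × 1.29 × 1.60 = 0.9082
  σ(X1,X3) = 0.15 × 1.29 × 1.03 = 0.1993
  σ(X2,X3) = 0.21 × 1.60 × 1.03 = 0.3461
σ²_T = Σσ²ᵢ + 2·Σσ_ij = 5.2850 + 2 × 1.4536 = 8.1922
α = (3/2)·(1 − 5.2850/8.1922) = 0.532

α = 0.532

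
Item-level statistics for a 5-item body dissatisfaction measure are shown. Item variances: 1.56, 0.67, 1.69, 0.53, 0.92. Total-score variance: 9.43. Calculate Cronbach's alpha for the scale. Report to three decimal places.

ΣVar(i) = 1.56 + 0.67 + 1.69 + 0.53 + 0.92 = 5.37
α = (k/(k−1))·(1 − ΣVar(i)/total variance) = (5/4)·(1 − 5.37/9.43) = 0.538

α = 0.538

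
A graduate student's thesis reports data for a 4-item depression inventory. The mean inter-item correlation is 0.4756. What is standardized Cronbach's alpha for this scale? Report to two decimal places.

Standardized α = k·r̄ / (1 + (k−1)·r̄) = 4 × 0.4756 / (1 + 3 × 0.4756)
  = 1.9024 / 2.4268 = 0.78

standardized Cronbach's alpha = 0.78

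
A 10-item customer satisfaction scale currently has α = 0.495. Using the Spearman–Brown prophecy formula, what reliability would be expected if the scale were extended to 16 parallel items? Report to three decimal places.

Length factor m = 16/10 = 1.6000
α' = m·α / (1 + (m−1)·α)
   = 16/10 × 0.495 / (1 + (16/10 − 1) × 0.495)
   = 0.7920 / 1.2970 = 0.611

predicted reliability = 0.611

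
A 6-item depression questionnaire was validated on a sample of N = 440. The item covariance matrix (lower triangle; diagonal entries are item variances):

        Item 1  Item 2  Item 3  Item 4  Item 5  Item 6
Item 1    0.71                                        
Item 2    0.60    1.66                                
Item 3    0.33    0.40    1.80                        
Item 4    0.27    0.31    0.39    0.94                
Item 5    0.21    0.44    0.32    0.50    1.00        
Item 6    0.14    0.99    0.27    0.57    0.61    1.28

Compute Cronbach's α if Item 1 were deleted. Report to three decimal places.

α = 0.737

Remaining items: Item 2, Item 3, Item 4, Item 5, Item 6 (k = 5).
Σσ²ᵢ = 1.66 + 1.80 + 0.94 + 1.00 + 1.28 = 6.68
total variance = 6.68 + 2 × 4.80 = 16.28
α (item deleted) = (5/4)·(1 − 6.68/16.28) = 0.737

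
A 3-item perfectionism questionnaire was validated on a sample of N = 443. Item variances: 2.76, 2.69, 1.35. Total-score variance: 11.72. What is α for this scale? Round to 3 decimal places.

Σσ²ᵢ = 2.76 + 2.69 + 1.35 = 6.80
α = (k/(k−1))·(1 − Σσ²ᵢ/σ²_total) = (3/2)·(1 − 6.80/11.72) = 0.630

α = 0.630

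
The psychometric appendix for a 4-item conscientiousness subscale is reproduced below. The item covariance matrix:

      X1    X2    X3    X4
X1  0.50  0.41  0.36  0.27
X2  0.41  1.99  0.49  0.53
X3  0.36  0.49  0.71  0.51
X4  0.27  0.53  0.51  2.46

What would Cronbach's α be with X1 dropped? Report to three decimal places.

Remaining items: X2, X3, X4 (k = 3).
Σσᵢ² = 1.99 + 0.71 + 2.46 = 5.16
total variance = 5.16 + 2 × 1.53 = 8.22
α (item deleted) = (3/2)·(1 − 5.16/8.22) = 0.558

α = 0.558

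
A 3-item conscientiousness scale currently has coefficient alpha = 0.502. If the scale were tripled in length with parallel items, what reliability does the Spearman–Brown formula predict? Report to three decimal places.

predicted reliability = 0.751

Length factor m = 3
α' = m·α / (1 + (m−1)·α)
   = 3 × 0.502 / (1 + (3 − 1) × 0.502)
   = 1.5060 / 2.0040 = 0.751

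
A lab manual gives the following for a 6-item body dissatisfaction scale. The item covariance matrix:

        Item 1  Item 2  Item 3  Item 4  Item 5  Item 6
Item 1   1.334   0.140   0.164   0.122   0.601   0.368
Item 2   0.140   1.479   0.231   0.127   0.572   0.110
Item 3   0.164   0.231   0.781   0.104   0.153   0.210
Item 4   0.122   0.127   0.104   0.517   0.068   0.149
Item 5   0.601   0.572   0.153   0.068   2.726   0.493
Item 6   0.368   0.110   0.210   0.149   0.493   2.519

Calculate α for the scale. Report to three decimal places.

Σσᵢ² = 1.334 + 1.479 + 0.781 + 0.517 + 2.726 + 2.519 = 9.356
Sum of the distinct covariances = 3.612
total variance = 9.356 + 2 × 3.612 = 16.580
α = (k/(k−1))·(1 − Σσᵢ²/total variance) = (6/5)·(1 − 9.356/16.580) = 0.523

α = 0.523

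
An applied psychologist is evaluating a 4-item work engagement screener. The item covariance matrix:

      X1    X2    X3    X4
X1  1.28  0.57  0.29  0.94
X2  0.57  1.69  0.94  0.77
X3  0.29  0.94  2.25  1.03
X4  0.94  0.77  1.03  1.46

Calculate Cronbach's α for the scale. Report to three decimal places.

Cronbach's α = 0.768

sum of item variances = 1.28 + 1.69 + 2.25 + 1.46 = 6.68
Sum of off-diagonal covariances = 4.54
σ²_total = 6.68 + 2 × 4.54 = 15.76
α = (k/(k−1))·(1 − sum of item variances/σ²_total) = (4/3)·(1 − 6.68/15.76) = 0.768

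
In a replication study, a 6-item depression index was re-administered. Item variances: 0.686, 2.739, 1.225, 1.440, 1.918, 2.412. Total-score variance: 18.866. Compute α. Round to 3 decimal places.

ΣVar(i) = 0.686 + 2.739 + 1.225 + 1.440 + 1.918 + 2.412 = 10.420
α = (k/(k−1))·(1 − ΣVar(i)/total variance) = (6/5)·(1 − 10.420/18.866) = 0.537

α = 0.537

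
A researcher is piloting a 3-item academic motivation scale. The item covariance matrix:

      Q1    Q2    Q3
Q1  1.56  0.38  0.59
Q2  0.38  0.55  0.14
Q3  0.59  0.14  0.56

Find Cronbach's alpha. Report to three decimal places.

α = 0.681

sum of item variances = 1.56 + 0.55 + 0.56 = 2.67
Σ_{i<j} σ_ij = 1.11
σ²_total = 2.67 + 2 × 1.11 = 4.89
α = (k/(k−1))·(1 − sum of item variances/σ²_total) = (3/2)·(1 − 2.67/4.89) = 0.681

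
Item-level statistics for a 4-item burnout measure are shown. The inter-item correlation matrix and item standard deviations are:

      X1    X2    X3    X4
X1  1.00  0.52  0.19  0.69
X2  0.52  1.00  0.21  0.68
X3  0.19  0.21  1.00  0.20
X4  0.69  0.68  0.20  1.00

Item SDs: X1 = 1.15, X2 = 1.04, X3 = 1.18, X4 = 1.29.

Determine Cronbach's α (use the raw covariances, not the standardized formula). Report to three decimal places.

Σσ²ᵢ = 1.15² + 1.04² + 1.18² + 1.29² = 5.4606
Covariances σ_ij = r_ij · s_i · s_j:
  σ(X1,X2) = 0.52 × 1.15 × 1.04 = 0.6219
  σ(X1,X3) = 0.19 × 1.15 × 1.18 = 0.2578
  σ(X1,X4) = 0.69 × 1.15 × 1.29 = 1.0236
  σ(X2,X3) = 0.21 × 1.04 × 1.18 = 0.2577
  σ(X2,X4) = 0.68 × 1.04 × 1.29 = 0.9123
  σ(X3,X4) = 0.20 × 1.18 × 1.29 = 0.3044
σ²_T = Σσ²ᵢ + 2·Σσ_ij = 5.4606 + 2 × 3.3777 = 12.2160
α = (4/3)·(1 − 5.4606/12.2160) = 0.737

Cronbach's α = 0.737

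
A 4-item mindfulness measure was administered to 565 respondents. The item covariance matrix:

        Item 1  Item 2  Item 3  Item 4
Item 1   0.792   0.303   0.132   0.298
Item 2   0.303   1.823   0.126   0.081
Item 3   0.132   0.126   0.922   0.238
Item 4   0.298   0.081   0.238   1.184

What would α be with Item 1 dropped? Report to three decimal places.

α = 0.277

Remaining items: Item 2, Item 3, Item 4 (k = 3).
Σσᵢ² = 1.823 + 0.922 + 1.184 = 3.929
σ²_T = 3.929 + 2 × 0.445 = 4.819
α (item deleted) = (3/2)·(1 − 3.929/4.819) = 0.277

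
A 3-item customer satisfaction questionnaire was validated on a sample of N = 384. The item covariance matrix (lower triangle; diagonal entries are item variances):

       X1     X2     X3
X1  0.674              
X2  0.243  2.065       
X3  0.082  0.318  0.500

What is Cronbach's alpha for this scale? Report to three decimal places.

Σσᵢ² = 0.674 + 2.065 + 0.500 = 3.239
Sum of the distinct covariances = 0.643
σ²_total = 3.239 + 2 × 0.643 = 4.525
α = (k/(k−1))·(1 − Σσᵢ²/σ²_total) = (3/2)·(1 − 3.239/4.525) = 0.426

α = 0.426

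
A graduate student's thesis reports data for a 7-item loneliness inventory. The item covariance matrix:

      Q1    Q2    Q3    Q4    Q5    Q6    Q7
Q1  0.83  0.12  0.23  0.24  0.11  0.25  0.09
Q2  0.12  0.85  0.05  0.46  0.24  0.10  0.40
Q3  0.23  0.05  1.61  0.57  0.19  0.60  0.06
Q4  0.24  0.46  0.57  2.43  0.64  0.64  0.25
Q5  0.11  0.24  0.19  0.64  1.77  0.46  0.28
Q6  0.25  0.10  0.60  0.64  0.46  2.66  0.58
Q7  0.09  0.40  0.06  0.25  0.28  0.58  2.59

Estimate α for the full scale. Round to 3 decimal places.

Σσ²ᵢ = 0.83 + 0.85 + 1.61 + 2.43 + 1.77 + 2.66 + 2.59 = 12.74
Σ_{i<j} σ_ij = 6.56
σ²_T = 12.74 + 2 × 6.56 = 25.86
α = (k/(k−1))·(1 − Σσ²ᵢ/σ²_T) = (7/6)·(1 − 12.74/25.86) = 0.592

α = 0.592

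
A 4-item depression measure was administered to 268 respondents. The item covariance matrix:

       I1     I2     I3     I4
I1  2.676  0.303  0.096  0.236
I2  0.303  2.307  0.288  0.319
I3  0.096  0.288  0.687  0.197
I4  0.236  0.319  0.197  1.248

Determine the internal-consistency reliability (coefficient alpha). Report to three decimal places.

Σσᵢ² = 2.676 + 2.307 + 0.687 + 1.248 = 6.918
Sum of the distinct covariances = 1.439
Var(T) = 6.918 + 2 × 1.439 = 9.796
α = (k/(k−1))·(1 − Σσᵢ²/Var(T)) = (4/3)·(1 − 6.918/9.796) = 0.392

coefficient alpha = 0.392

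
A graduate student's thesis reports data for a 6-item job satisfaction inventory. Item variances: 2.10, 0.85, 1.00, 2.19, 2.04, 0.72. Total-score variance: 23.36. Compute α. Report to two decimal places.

α = 0.74

sum of item variances = 2.10 + 0.85 + 1.00 + 2.19 + 2.04 + 0.72 = 8.90
α = (k/(k−1))·(1 − sum of item variances/σ²_T) = (6/5)·(1 − 8.90/23.36) = 0.74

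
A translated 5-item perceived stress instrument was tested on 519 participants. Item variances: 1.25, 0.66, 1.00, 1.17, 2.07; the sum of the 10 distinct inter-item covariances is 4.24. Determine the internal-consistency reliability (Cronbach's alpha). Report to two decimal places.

Σσᵢ² = 1.25 + 0.66 + 1.00 + 1.17 + 2.07 = 6.15
Sum of distinct covariances = 4.24
σ²_T = Σσᵢ² + 2·Σcov = 6.15 + 2 × 4.24 = 14.63
α = (5/4)·(1 − 6.15/14.63) = 0.72

α = 0.72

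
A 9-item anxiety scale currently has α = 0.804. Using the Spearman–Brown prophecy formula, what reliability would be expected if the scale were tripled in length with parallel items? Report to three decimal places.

predicted reliability = 0.925

Length factor m = 3
α' = m·α / (1 + (m−1)·α)
   = 3 × 0.804 / (1 + (3 − 1) × 0.804)
   = 2.4120 / 2.6080 = 0.925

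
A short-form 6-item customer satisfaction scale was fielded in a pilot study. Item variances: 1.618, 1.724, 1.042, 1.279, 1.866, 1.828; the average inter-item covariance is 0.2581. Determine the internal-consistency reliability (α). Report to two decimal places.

α = 0.54

Σσᵢ² = 1.618 + 1.724 + 1.042 + 1.279 + 1.866 + 1.828 = 9.357
Sum of the 15 distinct covariances = 15 × 0.2581 = 3.8715
Var(T) = Σσᵢ² + 2·Σcov = 9.357 + 2 × 3.8715 = 17.1000
α = (6/5)·(1 − 9.357/17.1000) = 0.54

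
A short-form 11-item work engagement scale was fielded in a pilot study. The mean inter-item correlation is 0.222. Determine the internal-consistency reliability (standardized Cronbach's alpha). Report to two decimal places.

Standardized α = k·r̄ / (1 + (k−1)·r̄) = 11 × 0.222 / (1 + 10 × 0.222)
  = 2.4420 / 3.2200 = 0.76

α = 0.76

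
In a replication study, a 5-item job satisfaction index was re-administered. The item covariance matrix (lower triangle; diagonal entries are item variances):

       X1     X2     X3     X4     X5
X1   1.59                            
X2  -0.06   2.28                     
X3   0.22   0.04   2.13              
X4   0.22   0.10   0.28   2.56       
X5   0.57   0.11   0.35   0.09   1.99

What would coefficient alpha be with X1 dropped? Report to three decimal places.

coefficient alpha = 0.237

Remaining items: X2, X3, X4, X5 (k = 4).
sum of item variances = 2.28 + 2.13 + 2.56 + 1.99 = 8.96
Var(T) = 8.96 + 2 × 0.97 = 10.90
α (item deleted) = (4/3)·(1 − 8.96/10.90) = 0.237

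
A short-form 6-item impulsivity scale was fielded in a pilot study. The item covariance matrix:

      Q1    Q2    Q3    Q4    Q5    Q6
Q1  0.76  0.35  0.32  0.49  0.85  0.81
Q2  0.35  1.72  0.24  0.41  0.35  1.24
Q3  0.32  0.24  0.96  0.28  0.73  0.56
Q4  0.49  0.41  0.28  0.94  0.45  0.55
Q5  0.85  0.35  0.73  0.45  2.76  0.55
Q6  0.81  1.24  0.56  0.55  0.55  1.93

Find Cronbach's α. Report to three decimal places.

Σσᵢ² = 0.76 + 1.72 + 0.96 + 0.94 + 2.76 + 1.93 = 9.07
Sum of the distinct covariances = 8.18
σ²_T = 9.07 + 2 × 8.18 = 25.43
α = (k/(k−1))·(1 − Σσᵢ²/σ²_T) = (6/5)·(1 − 9.07/25.43) = 0.772

α = 0.772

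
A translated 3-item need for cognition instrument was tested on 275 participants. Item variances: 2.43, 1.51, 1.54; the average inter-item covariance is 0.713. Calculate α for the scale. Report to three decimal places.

α = 0.658

ΣVar(i) = 2.43 + 1.51 + 1.54 = 5.48
Sum of the 3 distinct covariances = 3 × 0.713 = 2.139
total variance = ΣVar(i) + 2·Σcov = 5.48 + 2 × 2.139 = 9.758
α = (3/2)·(1 − 5.48/9.758) = 0.658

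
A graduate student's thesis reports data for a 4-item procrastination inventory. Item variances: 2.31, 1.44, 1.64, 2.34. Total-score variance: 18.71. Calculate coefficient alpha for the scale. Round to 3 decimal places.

Σσᵢ² = 2.31 + 1.44 + 1.64 + 2.34 = 7.73
α = (k/(k−1))·(1 − Σσᵢ²/Var(T)) = (4/3)·(1 − 7.73/18.71) = 0.782

coefficient alpha = 0.782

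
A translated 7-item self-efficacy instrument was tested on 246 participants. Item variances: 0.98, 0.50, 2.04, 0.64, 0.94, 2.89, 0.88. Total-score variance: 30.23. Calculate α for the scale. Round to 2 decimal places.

ΣVar(i) = 0.98 + 0.50 + 2.04 + 0.64 + 0.94 + 2.89 + 0.88 = 8.87
α = (k/(k−1))·(1 − ΣVar(i)/total variance) = (7/6)·(1 − 8.87/30.23) = 0.82

α = 0.82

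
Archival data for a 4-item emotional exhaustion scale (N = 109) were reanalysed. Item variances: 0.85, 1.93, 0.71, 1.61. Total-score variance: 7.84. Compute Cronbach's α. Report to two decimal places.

Σσ²ᵢ = 0.85 + 1.93 + 0.71 + 1.61 = 5.10
α = (k/(k−1))·(1 − Σσ²ᵢ/Var(T)) = (4/3)·(1 − 5.10/7.84) = 0.47

Cronbach's α = 0.47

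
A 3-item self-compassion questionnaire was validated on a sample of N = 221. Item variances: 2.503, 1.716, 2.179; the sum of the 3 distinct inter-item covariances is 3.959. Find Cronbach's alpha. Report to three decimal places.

Σσᵢ² = 2.503 + 1.716 + 2.179 = 6.398
Sum of distinct covariances = 3.959
Var(T) = Σσᵢ² + 2·Σcov = 6.398 + 2 × 3.959 = 14.316
α = (3/2)·(1 − 6.398/14.316) = 0.830

Cronbach's alpha = 0.830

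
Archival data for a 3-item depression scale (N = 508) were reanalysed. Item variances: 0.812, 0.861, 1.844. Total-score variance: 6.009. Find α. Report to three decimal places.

α = 0.622

ΣVar(i) = 0.812 + 0.861 + 1.844 = 3.517
α = (k/(k−1))·(1 − ΣVar(i)/σ²_total) = (3/2)·(1 − 3.517/6.009) = 0.622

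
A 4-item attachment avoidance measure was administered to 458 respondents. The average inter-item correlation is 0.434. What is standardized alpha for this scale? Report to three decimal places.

α = 0.754

Standardized α = k·r̄ / (1 + (k−1)·r̄) = 4 × 0.434 / (1 + 3 × 0.434)
  = 1.7360 / 2.3020 = 0.754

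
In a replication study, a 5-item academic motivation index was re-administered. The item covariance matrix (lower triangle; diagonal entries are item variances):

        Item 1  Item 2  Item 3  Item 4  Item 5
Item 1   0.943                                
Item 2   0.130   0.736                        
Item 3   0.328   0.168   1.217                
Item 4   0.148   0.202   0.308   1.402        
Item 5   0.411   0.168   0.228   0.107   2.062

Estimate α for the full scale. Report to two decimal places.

Σσ²ᵢ = 0.943 + 0.736 + 1.217 + 1.402 + 2.062 = 6.360
Sum of off-diagonal covariances = 2.198
Var(T) = 6.360 + 2 × 2.198 = 10.756
α = (k/(k−1))·(1 − Σσ²ᵢ/Var(T)) = (5/4)·(1 − 6.360/10.756) = 0.51

α = 0.51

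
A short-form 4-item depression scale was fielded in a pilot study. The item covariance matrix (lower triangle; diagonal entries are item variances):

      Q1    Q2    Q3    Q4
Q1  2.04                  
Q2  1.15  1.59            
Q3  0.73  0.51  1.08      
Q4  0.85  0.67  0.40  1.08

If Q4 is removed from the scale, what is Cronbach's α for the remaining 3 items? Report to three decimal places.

Remaining items: Q1, Q2, Q3 (k = 3).
Σσ²ᵢ = 2.04 + 1.59 + 1.08 = 4.71
σ²_total = 4.71 + 2 × 2.39 = 9.49
α (item deleted) = (3/2)·(1 − 4.71/9.49) = 0.756

Cronbach's α = 0.756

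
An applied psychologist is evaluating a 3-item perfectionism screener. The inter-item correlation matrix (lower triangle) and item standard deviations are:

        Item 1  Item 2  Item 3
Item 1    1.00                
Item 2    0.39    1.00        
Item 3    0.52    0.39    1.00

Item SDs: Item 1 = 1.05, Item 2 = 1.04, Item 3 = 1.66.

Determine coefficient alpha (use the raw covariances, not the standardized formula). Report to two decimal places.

coefficient alpha = 0.67

Σσ²ᵢ = 1.05² + 1.04² + 1.66² = 4.9397
Covariances σ_ij = r_ij · s_i · s_j:
  σ(Item 1,Item 2) = 0.39 × 1.05 × 1.04 = 0.4259
  σ(Item 1,Item 3) = 0.52 × 1.05 × 1.66 = 0.9064
  σ(Item 2,Item 3) = 0.39 × 1.04 × 1.66 = 0.6733
σ²_T = Σσ²ᵢ + 2·Σσ_ij = 4.9397 + 2 × 2.0056 = 8.9509
α = (3/2)·(1 − 4.9397/8.9509) = 0.67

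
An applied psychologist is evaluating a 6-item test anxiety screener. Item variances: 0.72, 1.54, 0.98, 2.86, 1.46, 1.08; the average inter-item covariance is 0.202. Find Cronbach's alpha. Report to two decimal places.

α = 0.49

sum of item variances = 0.72 + 1.54 + 0.98 + 2.86 + 1.46 + 1.08 = 8.64
Sum of the 15 distinct covariances = 15 × 0.202 = 3.030
σ²_T = sum of item variances + 2·Σcov = 8.64 + 2 × 3.030 = 14.700
α = (6/5)·(1 − 8.64/14.700) = 0.49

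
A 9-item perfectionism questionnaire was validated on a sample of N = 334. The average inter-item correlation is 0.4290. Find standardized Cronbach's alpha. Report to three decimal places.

standardized Cronbach's alpha = 0.871

Standardized α = k·r̄ / (1 + (k−1)·r̄) = 9 × 0.4290 / (1 + 8 × 0.4290)
  = 3.8610 / 4.4320 = 0.871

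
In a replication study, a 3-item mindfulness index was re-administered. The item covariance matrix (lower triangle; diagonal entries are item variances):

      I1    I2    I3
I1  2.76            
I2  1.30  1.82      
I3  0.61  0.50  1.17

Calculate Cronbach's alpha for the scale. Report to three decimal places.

α = 0.684

Σσ²ᵢ = 2.76 + 1.82 + 1.17 = 5.75
Sum of off-diagonal covariances = 2.41
σ²_total = 5.75 + 2 × 2.41 = 10.57
α = (k/(k−1))·(1 − Σσ²ᵢ/σ²_total) = (3/2)·(1 − 5.75/10.57) = 0.684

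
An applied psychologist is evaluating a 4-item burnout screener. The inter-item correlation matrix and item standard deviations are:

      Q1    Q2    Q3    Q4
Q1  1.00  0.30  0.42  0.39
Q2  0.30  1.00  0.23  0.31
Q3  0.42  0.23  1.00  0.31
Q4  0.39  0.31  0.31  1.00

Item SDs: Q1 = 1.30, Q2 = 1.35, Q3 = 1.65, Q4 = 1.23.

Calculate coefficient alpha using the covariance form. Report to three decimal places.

α = 0.652

Σσ²ᵢ = 1.30² + 1.35² + 1.65² + 1.23² = 7.7479
Covariances σ_ij = r_ij · s_i · s_j:
  σ(Q1,Q2) = 0.30 × 1.30 × 1.35 = 0.5265
  σ(Q1,Q3) = 0.42 × 1.30 × 1.65 = 0.9009
  σ(Q1,Q4) = 0.39 × 1.30 × 1.23 = 0.6236
  σ(Q2,Q3) = 0.23 × 1.35 × 1.65 = 0.5123
  σ(Q2,Q4) = 0.31 × 1.35 × 1.23 = 0.5148
  σ(Q3,Q4) = 0.31 × 1.65 × 1.23 = 0.6291
σ²_T = Σσ²ᵢ + 2·Σσ_ij = 7.7479 + 2 × 3.7072 = 15.1623
α = (4/3)·(1 − 7.7479/15.1623) = 0.652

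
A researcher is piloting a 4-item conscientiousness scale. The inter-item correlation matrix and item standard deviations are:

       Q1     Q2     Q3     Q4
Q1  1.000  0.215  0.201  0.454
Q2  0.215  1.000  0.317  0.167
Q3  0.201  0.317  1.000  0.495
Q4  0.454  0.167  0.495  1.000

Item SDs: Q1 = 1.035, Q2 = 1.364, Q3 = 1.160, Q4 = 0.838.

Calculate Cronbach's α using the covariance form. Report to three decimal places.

Σσ²ᵢ = 1.035² + 1.364² + 1.160² + 0.838² = 4.9796
Covariances σ_ij = r_ij · s_i · s_j:
  σ(Q1,Q2) = 0.215 × 1.035 × 1.364 = 0.3035
  σ(Q1,Q3) = 0.201 × 1.035 × 1.160 = 0.2413
  σ(Q1,Q4) = 0.454 × 1.035 × 0.838 = 0.3938
  σ(Q2,Q3) = 0.317 × 1.364 × 1.160 = 0.5016
  σ(Q2,Q4) = 0.167 × 1.364 × 0.838 = 0.1909
  σ(Q3,Q4) = 0.495 × 1.160 × 0.838 = 0.4812
σ²_T = Σσ²ᵢ + 2·Σσ_ij = 4.9796 + 2 × 2.1123 = 9.2042
α = (4/3)·(1 − 4.9796/9.2042) = 0.612

α = 0.612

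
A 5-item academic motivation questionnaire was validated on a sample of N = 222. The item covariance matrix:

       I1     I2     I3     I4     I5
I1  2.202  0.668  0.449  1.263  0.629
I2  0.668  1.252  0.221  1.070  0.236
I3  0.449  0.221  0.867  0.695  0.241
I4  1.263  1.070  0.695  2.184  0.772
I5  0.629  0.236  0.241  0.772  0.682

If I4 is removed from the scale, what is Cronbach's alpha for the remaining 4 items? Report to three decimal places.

Cronbach's alpha = 0.659

Remaining items: I1, I2, I3, I5 (k = 4).
sum of item variances = 2.202 + 1.252 + 0.867 + 0.682 = 5.003
σ²_total = 5.003 + 2 × 2.444 = 9.891
α (item deleted) = (4/3)·(1 − 5.003/9.891) = 0.659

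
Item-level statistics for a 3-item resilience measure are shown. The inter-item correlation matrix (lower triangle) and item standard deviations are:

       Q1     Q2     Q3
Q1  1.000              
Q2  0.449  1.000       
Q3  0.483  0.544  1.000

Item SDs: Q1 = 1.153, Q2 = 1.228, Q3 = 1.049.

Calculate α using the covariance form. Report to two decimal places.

α = 0.74

Σσ²ᵢ = 1.153² + 1.228² + 1.049² = 3.9378
Covariances σ_ij = r_ij · s_i · s_j:
  σ(Q1,Q2) = 0.449 × 1.153 × 1.228 = 0.6357
  σ(Q1,Q3) = 0.483 × 1.153 × 1.049 = 0.5842
  σ(Q2,Q3) = 0.544 × 1.228 × 1.049 = 0.7008
σ²_T = Σσ²ᵢ + 2·Σσ_ij = 3.9378 + 2 × 1.9207 = 7.7792
α = (3/2)·(1 − 3.9378/7.7792) = 0.74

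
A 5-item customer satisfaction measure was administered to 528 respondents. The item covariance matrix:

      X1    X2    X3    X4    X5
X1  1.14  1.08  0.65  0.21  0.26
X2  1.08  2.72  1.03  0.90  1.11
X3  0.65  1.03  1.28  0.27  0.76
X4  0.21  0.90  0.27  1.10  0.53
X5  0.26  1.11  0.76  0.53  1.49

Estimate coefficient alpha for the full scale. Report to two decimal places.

coefficient alpha = 0.80

sum of item variances = 1.14 + 2.72 + 1.28 + 1.10 + 1.49 = 7.73
Sum of the distinct covariances = 6.80
σ²_total = 7.73 + 2 × 6.80 = 21.33
α = (k/(k−1))·(1 − sum of item variances/σ²_total) = (5/4)·(1 − 7.73/21.33) = 0.80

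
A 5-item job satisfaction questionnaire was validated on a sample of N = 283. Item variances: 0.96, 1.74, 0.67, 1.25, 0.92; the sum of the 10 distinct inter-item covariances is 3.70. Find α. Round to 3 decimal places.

Σσ²ᵢ = 0.96 + 1.74 + 0.67 + 1.25 + 0.92 = 5.54
Sum of distinct covariances = 3.70
σ²_total = Σσ²ᵢ + 2·Σcov = 5.54 + 2 × 3.70 = 12.94
α = (5/4)·(1 − 5.54/12.94) = 0.715

α = 0.715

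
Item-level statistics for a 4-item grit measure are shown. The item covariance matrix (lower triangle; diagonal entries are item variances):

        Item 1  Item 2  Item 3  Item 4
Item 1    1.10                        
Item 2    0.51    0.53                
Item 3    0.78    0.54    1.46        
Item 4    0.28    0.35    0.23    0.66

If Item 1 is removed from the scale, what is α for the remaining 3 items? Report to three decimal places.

Remaining items: Item 2, Item 3, Item 4 (k = 3).
Σσ²ᵢ = 0.53 + 1.46 + 0.66 = 2.65
σ²_T = 2.65 + 2 × 1.12 = 4.89
α (item deleted) = (3/2)·(1 − 2.65/4.89) = 0.687

α = 0.687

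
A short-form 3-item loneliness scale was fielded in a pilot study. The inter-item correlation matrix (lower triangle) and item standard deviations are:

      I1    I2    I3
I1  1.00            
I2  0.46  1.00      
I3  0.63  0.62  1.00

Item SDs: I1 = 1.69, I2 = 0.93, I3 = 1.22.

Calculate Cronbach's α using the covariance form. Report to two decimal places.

Cronbach's α = 0.77

Σσ²ᵢ = 1.69² + 0.93² + 1.22² = 5.2094
Covariances σ_ij = r_ij · s_i · s_j:
  σ(I1,I2) = 0.46 × 1.69 × 0.93 = 0.7230
  σ(I1,I3) = 0.63 × 1.69 × 1.22 = 1.2989
  σ(I2,I3) = 0.62 × 0.93 × 1.22 = 0.7035
σ²_T = Σσ²ᵢ + 2·Σσ_ij = 5.2094 + 2 × 2.7254 = 10.6602
α = (3/2)·(1 − 5.2094/10.6602) = 0.77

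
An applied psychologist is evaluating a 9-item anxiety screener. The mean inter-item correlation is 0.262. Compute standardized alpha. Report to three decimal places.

Standardized α = k·r̄ / (1 + (k−1)·r̄) = 9 × 0.262 / (1 + 8 × 0.262)
  = 2.3580 / 3.0960 = 0.762

α = 0.762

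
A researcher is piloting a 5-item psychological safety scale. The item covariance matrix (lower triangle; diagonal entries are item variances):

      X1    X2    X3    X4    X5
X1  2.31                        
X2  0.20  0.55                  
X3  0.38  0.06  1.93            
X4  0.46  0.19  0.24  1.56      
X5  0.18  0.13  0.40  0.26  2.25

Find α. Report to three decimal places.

α = 0.460

ΣVar(i) = 2.31 + 0.55 + 1.93 + 1.56 + 2.25 = 8.60
Sum of the distinct covariances = 2.50
total variance = 8.60 + 2 × 2.50 = 13.60
α = (k/(k−1))·(1 − ΣVar(i)/total variance) = (5/4)·(1 − 8.60/13.60) = 0.460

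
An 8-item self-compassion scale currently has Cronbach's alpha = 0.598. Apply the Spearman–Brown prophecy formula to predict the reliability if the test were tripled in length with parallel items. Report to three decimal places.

Length factor m = 3
α' = m·α / (1 + (m−1)·α)
   = 3 × 0.598 / (1 + (3 − 1) × 0.598)
   = 1.7940 / 2.1960 = 0.817

predicted reliability = 0.817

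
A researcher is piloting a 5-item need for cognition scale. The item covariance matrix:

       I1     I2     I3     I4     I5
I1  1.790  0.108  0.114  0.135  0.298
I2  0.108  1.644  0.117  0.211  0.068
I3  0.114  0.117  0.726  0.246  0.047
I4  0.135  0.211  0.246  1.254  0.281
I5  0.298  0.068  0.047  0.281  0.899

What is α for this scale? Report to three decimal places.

α = 0.425

ΣVar(i) = 1.790 + 1.644 + 0.726 + 1.254 + 0.899 = 6.313
Sum of off-diagonal covariances = 1.625
total variance = 6.313 + 2 × 1.625 = 9.563
α = (k/(k−1))·(1 − ΣVar(i)/total variance) = (5/4)·(1 − 6.313/9.563) = 0.425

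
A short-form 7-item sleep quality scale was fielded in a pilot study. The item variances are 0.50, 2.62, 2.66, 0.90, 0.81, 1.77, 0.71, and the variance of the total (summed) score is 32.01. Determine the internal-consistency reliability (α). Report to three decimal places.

α = 0.803

ΣVar(i) = 0.50 + 2.62 + 2.66 + 0.90 + 0.81 + 1.77 + 0.71 = 9.97
α = (k/(k−1))·(1 − ΣVar(i)/Var(T)) = (7/6)·(1 − 9.97/32.01) = 0.803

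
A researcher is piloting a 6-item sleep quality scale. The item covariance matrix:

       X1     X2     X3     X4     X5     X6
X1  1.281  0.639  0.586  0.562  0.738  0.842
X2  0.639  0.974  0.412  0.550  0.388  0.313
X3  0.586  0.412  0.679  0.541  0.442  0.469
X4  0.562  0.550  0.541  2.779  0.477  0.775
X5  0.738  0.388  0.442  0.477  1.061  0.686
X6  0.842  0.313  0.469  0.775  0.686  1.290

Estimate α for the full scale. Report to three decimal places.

α = 0.811

ΣVar(i) = 1.281 + 0.974 + 0.679 + 2.779 + 1.061 + 1.290 = 8.064
Sum of off-diagonal covariances = 8.420
σ²_T = 8.064 + 2 × 8.420 = 24.904
α = (k/(k−1))·(1 − ΣVar(i)/σ²_T) = (6/5)·(1 − 8.064/24.904) = 0.811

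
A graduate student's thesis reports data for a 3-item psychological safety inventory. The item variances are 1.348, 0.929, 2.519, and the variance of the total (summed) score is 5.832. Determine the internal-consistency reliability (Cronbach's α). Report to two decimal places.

α = 0.27

ΣVar(i) = 1.348 + 0.929 + 2.519 = 4.796
α = (k/(k−1))·(1 − ΣVar(i)/σ²_T) = (3/2)·(1 − 4.796/5.832) = 0.27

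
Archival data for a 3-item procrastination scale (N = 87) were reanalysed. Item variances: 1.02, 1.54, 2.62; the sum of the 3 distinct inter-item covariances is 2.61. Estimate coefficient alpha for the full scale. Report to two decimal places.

Σσᵢ² = 1.02 + 1.54 + 2.62 = 5.18
Sum of distinct covariances = 2.61
σ²_T = Σσᵢ² + 2·Σcov = 5.18 + 2 × 2.61 = 10.40
α = (3/2)·(1 − 5.18/10.40) = 0.75

α = 0.75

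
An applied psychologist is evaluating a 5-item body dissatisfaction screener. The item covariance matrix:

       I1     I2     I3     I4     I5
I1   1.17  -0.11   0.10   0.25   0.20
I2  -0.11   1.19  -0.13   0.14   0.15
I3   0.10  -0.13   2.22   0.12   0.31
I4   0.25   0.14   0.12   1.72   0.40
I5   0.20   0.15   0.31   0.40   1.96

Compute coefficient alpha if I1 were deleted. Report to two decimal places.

α = 0.29

Remaining items: I2, I3, I4, I5 (k = 4).
sum of item variances = 1.19 + 2.22 + 1.72 + 1.96 = 7.09
σ²_total = 7.09 + 2 × 0.99 = 9.07
α (item deleted) = (4/3)·(1 − 7.09/9.07) = 0.29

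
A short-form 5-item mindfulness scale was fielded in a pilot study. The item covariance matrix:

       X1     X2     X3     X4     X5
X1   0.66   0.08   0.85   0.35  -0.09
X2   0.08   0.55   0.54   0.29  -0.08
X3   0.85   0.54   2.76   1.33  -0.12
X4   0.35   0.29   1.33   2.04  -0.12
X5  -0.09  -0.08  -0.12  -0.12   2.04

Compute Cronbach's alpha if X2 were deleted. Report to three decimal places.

Cronbach's alpha = 0.493

Remaining items: X1, X3, X4, X5 (k = 4).
sum of item variances = 0.66 + 2.76 + 2.04 + 2.04 = 7.50
Var(T) = 7.50 + 2 × 2.20 = 11.90
α (item deleted) = (4/3)·(1 − 7.50/11.90) = 0.493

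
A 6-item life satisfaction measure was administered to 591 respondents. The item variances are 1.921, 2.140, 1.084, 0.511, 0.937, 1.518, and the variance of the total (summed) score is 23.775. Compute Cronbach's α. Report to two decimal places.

Cronbach's α = 0.79

ΣVar(i) = 1.921 + 2.140 + 1.084 + 0.511 + 0.937 + 1.518 = 8.111
α = (k/(k−1))·(1 − ΣVar(i)/σ²_total) = (6/5)·(1 − 8.111/23.775) = 0.79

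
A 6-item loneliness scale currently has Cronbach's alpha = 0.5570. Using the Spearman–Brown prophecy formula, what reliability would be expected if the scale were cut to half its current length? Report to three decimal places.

predicted reliability = 0.386

Length factor m = 1/2
α' = m·α / (1 − (1−m)·α)
   = 1/2 × 0.5570 / (1 − (1 − 1/2) × 0.5570)
   = 0.2785 / 0.7215 = 0.386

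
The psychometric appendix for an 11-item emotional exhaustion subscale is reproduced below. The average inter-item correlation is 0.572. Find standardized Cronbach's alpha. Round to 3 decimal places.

standardized Cronbach's alpha = 0.936

Standardized α = k·r̄ / (1 + (k−1)·r̄) = 11 × 0.572 / (1 + 10 × 0.572)
  = 6.2920 / 6.7200 = 0.936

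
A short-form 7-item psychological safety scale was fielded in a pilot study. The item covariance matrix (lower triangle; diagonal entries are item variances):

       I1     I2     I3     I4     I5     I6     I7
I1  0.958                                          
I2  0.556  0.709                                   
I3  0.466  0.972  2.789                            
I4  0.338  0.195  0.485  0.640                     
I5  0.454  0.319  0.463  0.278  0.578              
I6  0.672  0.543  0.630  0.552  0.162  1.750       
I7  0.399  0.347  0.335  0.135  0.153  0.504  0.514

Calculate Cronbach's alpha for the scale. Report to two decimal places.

Σσᵢ² = 0.958 + 0.709 + 2.789 + 0.640 + 0.578 + 1.750 + 0.514 = 7.938
Σ_{i<j} σ_ij = 8.958
σ²_total = 7.938 + 2 × 8.958 = 25.854
α = (k/(k−1))·(1 − Σσᵢ²/σ²_total) = (7/6)·(1 − 7.938/25.854) = 0.81

Cronbach's alpha = 0.81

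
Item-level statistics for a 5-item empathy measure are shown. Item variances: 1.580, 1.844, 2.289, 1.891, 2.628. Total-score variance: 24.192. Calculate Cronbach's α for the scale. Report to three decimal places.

α = 0.721

Σσᵢ² = 1.580 + 1.844 + 2.289 + 1.891 + 2.628 = 10.232
α = (k/(k−1))·(1 − Σσᵢ²/Var(T)) = (5/4)·(1 − 10.232/24.192) = 0.721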